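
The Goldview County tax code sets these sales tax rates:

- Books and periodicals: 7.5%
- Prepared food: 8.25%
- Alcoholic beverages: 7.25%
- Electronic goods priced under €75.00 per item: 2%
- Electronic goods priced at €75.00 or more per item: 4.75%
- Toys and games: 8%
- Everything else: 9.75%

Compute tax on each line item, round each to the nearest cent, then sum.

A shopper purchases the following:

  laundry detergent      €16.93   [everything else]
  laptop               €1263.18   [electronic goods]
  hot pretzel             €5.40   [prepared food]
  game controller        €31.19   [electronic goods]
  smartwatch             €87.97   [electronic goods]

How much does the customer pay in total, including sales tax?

Laundry detergent €16.93: everything else → 9.75% → €1.65
Laptop €1263.18: electronic goods, €75.00 or more → 4.75% → €60.00
Hot pretzel €5.40: prepared food → 8.25% → €0.45
Game controller €31.19: electronic goods, under €75.00 → 2% → €0.62
Smartwatch €87.97: electronic goods, €75.00 or more → 4.75% → €4.18
Subtotal = €1404.67; tax = €66.90; total due = €1471.57

€1471.57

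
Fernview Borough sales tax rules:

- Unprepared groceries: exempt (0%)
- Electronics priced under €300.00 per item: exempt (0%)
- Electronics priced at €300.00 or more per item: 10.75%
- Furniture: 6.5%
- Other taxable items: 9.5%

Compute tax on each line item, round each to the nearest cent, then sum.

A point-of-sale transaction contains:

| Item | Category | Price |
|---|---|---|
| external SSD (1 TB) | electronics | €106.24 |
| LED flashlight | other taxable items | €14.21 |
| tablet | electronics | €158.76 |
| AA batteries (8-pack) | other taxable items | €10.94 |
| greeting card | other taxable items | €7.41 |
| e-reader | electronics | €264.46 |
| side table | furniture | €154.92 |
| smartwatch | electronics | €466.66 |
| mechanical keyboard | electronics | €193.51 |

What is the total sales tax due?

€63.33

External SSD (1 TB) €106.24: electronics, under €300.00 → 0% → €0.00
LED flashlight €14.21: other taxable items → 9.5% → €1.35
Tablet €158.76: electronics, under €300.00 → 0% → €0.00
AA batteries (8-pack) €10.94: other taxable items → 9.5% → €1.04
Greeting card €7.41: other taxable items → 9.5% → €0.70
E-reader €264.46: electronics, under €300.00 → 0% → €0.00
Side table €154.92: furniture → 6.5% → €10.07
Smartwatch €466.66: electronics, €300.00 or more → 10.75% → €50.17
Mechanical keyboard €193.51: electronics, under €300.00 → 0% → €0.00
Total tax = €1.35 + €1.04 + €0.70 + €10.07 + €50.17 = €63.33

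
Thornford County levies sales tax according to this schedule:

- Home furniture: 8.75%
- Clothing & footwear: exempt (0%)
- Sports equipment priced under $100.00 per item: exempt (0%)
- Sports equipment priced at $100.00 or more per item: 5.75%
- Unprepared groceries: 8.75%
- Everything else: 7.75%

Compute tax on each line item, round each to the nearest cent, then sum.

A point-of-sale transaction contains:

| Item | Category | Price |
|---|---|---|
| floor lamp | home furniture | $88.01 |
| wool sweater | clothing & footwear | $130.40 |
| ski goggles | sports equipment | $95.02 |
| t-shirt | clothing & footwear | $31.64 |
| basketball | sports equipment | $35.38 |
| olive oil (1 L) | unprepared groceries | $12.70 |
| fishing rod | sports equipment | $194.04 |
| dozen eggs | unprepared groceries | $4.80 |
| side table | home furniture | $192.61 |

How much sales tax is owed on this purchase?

$37.24

Floor lamp $88.01: home furniture → 8.75% → $7.70
Wool sweater $130.40: clothing & footwear → 0% → $0.00
Ski goggles $95.02: sports equipment, under $100.00 → 0% → $0.00
T-shirt $31.64: clothing & footwear → 0% → $0.00
Basketball $35.38: sports equipment, under $100.00 → 0% → $0.00
Olive oil (1 L) $12.70: unprepared groceries → 8.75% → $1.11
Fishing rod $194.04: sports equipment, $100.00 or more → 5.75% → $11.16
Dozen eggs $4.80: unprepared groceries → 8.75% → $0.42
Side table $192.61: home furniture → 8.75% → $16.85
Total tax = $7.70 + $1.11 + $11.16 + $0.42 + $16.85 = $37.24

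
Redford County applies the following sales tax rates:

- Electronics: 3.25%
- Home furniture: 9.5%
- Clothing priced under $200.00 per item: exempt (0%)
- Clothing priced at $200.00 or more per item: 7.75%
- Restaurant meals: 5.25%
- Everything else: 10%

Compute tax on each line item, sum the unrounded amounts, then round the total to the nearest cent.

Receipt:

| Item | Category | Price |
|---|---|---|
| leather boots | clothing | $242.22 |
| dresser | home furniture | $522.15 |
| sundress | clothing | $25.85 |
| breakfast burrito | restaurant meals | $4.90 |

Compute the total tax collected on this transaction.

$68.63

Leather boots $242.22: clothing, $200.00 or more → 7.75% → $18.77205
Dresser $522.15: home furniture → 9.5% → $49.60425
Sundress $25.85: clothing, under $200.00 → 0% → $0.00
Breakfast burrito $4.90: restaurant meals → 5.25% → $0.25725
Unrounded tax sum = $68.63355 → $68.63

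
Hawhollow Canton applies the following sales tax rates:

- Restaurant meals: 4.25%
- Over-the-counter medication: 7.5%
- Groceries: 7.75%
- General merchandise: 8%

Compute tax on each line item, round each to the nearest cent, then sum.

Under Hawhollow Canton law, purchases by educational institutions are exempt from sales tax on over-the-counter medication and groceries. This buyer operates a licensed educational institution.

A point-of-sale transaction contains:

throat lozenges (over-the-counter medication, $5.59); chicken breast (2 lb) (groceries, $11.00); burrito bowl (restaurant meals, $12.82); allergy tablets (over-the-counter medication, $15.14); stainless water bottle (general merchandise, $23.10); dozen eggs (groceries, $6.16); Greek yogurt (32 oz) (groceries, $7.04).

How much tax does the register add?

$2.39

Throat lozenges $5.59: over-the-counter medication, buyer-exempt → 0% → $0.00
Chicken breast (2 lb) $11.00: groceries, buyer-exempt → 0% → $0.00
Burrito bowl $12.82: restaurant meals → 4.25% → $0.54
Allergy tablets $15.14: over-the-counter medication, buyer-exempt → 0% → $0.00
Stainless water bottle $23.10: general merchandise → 8% → $1.85
Dozen eggs $6.16: groceries, buyer-exempt → 0% → $0.00
Greek yogurt (32 oz) $7.04: groceries, buyer-exempt → 0% → $0.00
Total tax = $0.54 + $1.85 = $2.39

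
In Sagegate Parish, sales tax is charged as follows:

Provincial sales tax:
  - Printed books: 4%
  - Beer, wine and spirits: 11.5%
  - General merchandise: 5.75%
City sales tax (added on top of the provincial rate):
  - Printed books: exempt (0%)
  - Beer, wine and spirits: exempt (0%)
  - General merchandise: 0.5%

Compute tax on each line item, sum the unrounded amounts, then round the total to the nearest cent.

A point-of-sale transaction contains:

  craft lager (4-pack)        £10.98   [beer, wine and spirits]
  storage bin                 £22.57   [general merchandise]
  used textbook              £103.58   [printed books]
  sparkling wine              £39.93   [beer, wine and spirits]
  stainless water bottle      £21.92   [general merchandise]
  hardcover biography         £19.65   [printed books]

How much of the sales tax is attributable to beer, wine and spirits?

Craft lager (4-pack) £10.98: beer, wine and spirits → 11.5% + 0% city = 11.5% → £1.2627
Sparkling wine £39.93: beer, wine and spirits → 11.5% + 0% city = 11.5% → £4.59195
Tax on beer, wine and spirits: unrounded sum = £5.85465 → £5.85

£5.85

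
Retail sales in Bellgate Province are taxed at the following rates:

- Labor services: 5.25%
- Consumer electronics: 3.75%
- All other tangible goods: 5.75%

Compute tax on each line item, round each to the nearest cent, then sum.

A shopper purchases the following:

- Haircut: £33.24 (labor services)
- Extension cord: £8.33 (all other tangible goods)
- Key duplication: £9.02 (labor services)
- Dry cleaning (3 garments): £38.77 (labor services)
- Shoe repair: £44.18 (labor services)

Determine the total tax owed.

£7.06

Haircut £33.24: labor services → 5.25% → £1.75
Extension cord £8.33: all other tangible goods → 5.75% → £0.48
Key duplication £9.02: labor services → 5.25% → £0.47
Dry cleaning (3 garments) £38.77: labor services → 5.25% → £2.04
Shoe repair £44.18: labor services → 5.25% → £2.32
Total tax = £1.75 + £0.48 + £0.47 + £2.04 + £2.32 = £7.06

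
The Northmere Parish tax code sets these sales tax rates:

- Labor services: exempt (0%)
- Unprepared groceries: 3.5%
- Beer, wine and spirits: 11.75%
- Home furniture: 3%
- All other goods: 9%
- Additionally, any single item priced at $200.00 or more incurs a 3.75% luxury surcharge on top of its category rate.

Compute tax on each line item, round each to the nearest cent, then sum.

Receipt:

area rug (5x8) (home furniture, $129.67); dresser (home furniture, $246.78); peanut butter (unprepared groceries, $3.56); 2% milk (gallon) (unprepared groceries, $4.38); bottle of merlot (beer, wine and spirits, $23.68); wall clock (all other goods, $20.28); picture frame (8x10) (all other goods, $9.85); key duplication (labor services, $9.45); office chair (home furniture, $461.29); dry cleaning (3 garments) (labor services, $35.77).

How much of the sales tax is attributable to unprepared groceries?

$0.27

Peanut butter $3.56: unprepared groceries → 3.5% → $0.12
2% milk (gallon) $4.38: unprepared groceries → 3.5% → $0.15
Tax on unprepared groceries = $0.12 + $0.15 = $0.27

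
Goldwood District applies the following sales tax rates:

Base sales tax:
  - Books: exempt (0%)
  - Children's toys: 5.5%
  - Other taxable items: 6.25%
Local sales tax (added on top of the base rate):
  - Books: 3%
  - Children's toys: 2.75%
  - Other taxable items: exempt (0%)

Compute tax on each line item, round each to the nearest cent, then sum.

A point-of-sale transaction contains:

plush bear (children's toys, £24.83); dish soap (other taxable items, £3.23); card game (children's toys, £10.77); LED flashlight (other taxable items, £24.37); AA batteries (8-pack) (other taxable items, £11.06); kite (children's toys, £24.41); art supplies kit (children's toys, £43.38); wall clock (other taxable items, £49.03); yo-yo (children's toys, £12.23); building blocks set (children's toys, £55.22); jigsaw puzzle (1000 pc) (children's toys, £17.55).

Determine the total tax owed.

£21.02

Plush bear £24.83: children's toys → 5.5% + 2.75% local = 8.25% → £2.05
Dish soap £3.23: other taxable items → 6.25% + 0% local = 6.25% → £0.20
Card game £10.77: children's toys → 5.5% + 2.75% local = 8.25% → £0.89
LED flashlight £24.37: other taxable items → 6.25% + 0% local = 6.25% → £1.52
AA batteries (8-pack) £11.06: other taxable items → 6.25% + 0% local = 6.25% → £0.69
Kite £24.41: children's toys → 5.5% + 2.75% local = 8.25% → £2.01
Art supplies kit £43.38: children's toys → 5.5% + 2.75% local = 8.25% → £3.58
Wall clock £49.03: other taxable items → 6.25% + 0% local = 6.25% → £3.06
Yo-yo £12.23: children's toys → 5.5% + 2.75% local = 8.25% → £1.01
Building blocks set £55.22: children's toys → 5.5% + 2.75% local = 8.25% → £4.56
Jigsaw puzzle (1000 pc) £17.55: children's toys → 5.5% + 2.75% local = 8.25% → £1.45
Total tax = £2.05 + £0.20 + £0.89 + £1.52 + £0.69 + £2.01 + £3.58 + £3.06 + £1.01 + £4.56 + £1.45 = £21.02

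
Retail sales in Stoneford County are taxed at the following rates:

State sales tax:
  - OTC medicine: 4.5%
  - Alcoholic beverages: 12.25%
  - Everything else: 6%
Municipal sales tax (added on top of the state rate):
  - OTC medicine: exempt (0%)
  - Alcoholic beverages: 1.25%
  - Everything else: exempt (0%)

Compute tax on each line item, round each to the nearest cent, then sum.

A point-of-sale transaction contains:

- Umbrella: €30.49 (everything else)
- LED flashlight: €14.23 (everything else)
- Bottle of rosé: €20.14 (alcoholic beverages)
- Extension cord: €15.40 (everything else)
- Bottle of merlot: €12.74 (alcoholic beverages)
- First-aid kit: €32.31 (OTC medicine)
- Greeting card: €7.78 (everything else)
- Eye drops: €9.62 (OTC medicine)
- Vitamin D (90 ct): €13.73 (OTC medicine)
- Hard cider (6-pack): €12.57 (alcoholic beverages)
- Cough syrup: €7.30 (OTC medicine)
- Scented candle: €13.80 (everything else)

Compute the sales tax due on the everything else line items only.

Umbrella €30.49: everything else → 6% + 0% municipal = 6% → €1.83
LED flashlight €14.23: everything else → 6% + 0% municipal = 6% → €0.85
Extension cord €15.40: everything else → 6% + 0% municipal = 6% → €0.92
Greeting card €7.78: everything else → 6% + 0% municipal = 6% → €0.47
Scented candle €13.80: everything else → 6% + 0% municipal = 6% → €0.83
Tax on everything else = €1.83 + €0.85 + €0.92 + €0.47 + €0.83 = €4.90

€4.90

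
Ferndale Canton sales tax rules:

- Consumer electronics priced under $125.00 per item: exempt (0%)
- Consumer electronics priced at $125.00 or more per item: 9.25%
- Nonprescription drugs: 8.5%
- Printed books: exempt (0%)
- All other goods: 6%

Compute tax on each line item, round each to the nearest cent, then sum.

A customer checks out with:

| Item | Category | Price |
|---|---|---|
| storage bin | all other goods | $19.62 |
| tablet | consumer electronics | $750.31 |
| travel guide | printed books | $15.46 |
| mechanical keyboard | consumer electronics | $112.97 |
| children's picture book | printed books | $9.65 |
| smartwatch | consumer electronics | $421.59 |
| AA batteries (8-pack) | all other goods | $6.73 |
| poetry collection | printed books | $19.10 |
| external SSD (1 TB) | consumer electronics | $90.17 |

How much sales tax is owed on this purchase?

$109.98

Storage bin $19.62: all other goods → 6% → $1.18
Tablet $750.31: consumer electronics, $125.00 or more → 9.25% → $69.40
Travel guide $15.46: printed books → 0% → $0.00
Mechanical keyboard $112.97: consumer electronics, under $125.00 → 0% → $0.00
Children's picture book $9.65: printed books → 0% → $0.00
Smartwatch $421.59: consumer electronics, $125.00 or more → 9.25% → $39.00
AA batteries (8-pack) $6.73: all other goods → 6% → $0.40
Poetry collection $19.10: printed books → 0% → $0.00
External SSD (1 TB) $90.17: consumer electronics, under $125.00 → 0% → $0.00
Total tax = $1.18 + $69.40 + $39.00 + $0.40 = $109.98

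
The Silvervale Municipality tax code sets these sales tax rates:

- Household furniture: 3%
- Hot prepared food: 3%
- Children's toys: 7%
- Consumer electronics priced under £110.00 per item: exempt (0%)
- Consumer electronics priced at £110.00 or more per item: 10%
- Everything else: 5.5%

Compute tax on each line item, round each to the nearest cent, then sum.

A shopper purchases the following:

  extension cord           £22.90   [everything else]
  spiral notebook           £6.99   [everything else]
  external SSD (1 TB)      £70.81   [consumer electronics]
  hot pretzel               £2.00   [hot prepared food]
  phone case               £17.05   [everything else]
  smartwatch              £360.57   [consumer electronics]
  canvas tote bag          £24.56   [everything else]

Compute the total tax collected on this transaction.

Extension cord £22.90: everything else → 5.5% → £1.26
Spiral notebook £6.99: everything else → 5.5% → £0.38
External SSD (1 TB) £70.81: consumer electronics, under £110.00 → 0% → £0.00
Hot pretzel £2.00: hot prepared food → 3% → £0.06
Phone case £17.05: everything else → 5.5% → £0.94
Smartwatch £360.57: consumer electronics, £110.00 or more → 10% → £36.06
Canvas tote bag £24.56: everything else → 5.5% → £1.35
Total tax = £1.26 + £0.38 + £0.06 + £0.94 + £36.06 + £1.35 = £40.05

£40.05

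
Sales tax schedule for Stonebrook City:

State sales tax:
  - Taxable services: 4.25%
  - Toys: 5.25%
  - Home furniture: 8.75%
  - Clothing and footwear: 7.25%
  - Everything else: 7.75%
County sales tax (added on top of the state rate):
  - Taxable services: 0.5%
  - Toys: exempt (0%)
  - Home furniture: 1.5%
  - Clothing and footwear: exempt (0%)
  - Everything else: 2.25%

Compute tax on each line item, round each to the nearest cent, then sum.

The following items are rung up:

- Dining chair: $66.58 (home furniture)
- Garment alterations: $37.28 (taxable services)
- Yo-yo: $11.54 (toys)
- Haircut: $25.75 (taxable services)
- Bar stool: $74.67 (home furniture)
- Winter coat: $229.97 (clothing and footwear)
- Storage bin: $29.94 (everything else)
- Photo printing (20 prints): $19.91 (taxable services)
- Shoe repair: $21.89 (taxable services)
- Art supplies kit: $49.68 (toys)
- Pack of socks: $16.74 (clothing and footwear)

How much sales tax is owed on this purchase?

Dining chair $66.58: home furniture → 8.75% + 1.5% county = 10.25% → $6.82
Garment alterations $37.28: taxable services → 4.25% + 0.5% county = 4.75% → $1.77
Yo-yo $11.54: toys → 5.25% + 0% county = 5.25% → $0.61
Haircut $25.75: taxable services → 4.25% + 0.5% county = 4.75% → $1.22
Bar stool $74.67: home furniture → 8.75% + 1.5% county = 10.25% → $7.65
Winter coat $229.97: clothing and footwear → 7.25% + 0% county = 7.25% → $16.67
Storage bin $29.94: everything else → 7.75% + 2.25% county = 10% → $2.99
Photo printing (20 prints) $19.91: taxable services → 4.25% + 0.5% county = 4.75% → $0.95
Shoe repair $21.89: taxable services → 4.25% + 0.5% county = 4.75% → $1.04
Art supplies kit $49.68: toys → 5.25% + 0% county = 5.25% → $2.61
Pack of socks $16.74: clothing and footwear → 7.25% + 0% county = 7.25% → $1.21
Total tax = $6.82 + $1.77 + $0.61 + $1.22 + $7.65 + $16.67 + $2.99 + $0.95 + $1.04 + $2.61 + $1.21 = $43.54

$43.54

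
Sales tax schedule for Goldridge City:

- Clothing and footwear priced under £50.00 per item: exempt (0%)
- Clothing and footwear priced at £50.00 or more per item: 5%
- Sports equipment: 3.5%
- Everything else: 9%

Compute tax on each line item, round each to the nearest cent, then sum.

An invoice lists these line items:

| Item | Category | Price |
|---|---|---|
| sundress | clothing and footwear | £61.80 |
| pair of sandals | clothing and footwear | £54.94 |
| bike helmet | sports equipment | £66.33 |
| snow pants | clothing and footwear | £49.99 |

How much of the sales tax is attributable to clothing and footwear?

£5.84

Sundress £61.80: clothing and footwear, £50.00 or more → 5% → £3.09
Pair of sandals £54.94: clothing and footwear, £50.00 or more → 5% → £2.75
Snow pants £49.99: clothing and footwear, under £50.00 → 0% → £0.00
Tax on clothing and footwear = £3.09 + £2.75 + £0.00 = £5.84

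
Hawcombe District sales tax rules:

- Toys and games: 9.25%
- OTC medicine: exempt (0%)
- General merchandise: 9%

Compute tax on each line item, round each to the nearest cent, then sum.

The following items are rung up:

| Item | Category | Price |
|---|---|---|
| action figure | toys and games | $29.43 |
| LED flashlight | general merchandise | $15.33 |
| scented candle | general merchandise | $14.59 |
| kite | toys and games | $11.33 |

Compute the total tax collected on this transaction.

Action figure $29.43: toys and games → 9.25% → $2.72
LED flashlight $15.33: general merchandise → 9% → $1.38
Scented candle $14.59: general merchandise → 9% → $1.31
Kite $11.33: toys and games → 9.25% → $1.05
Total tax = $2.72 + $1.38 + $1.31 + $1.05 = $6.46

$6.46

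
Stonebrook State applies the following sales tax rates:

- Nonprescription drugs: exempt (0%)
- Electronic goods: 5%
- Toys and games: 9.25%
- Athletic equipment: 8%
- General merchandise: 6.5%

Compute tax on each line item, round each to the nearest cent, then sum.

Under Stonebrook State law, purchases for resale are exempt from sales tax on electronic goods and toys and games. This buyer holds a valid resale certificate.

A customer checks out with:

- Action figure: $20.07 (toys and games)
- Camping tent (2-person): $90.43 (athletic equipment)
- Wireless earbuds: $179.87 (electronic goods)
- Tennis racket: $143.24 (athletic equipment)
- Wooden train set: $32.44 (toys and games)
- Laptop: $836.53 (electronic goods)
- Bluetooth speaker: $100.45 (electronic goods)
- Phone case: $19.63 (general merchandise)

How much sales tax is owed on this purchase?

$19.97

Action figure $20.07: toys and games, buyer-exempt → 0% → $0.00
Camping tent (2-person) $90.43: athletic equipment → 8% → $7.23
Wireless earbuds $179.87: electronic goods, buyer-exempt → 0% → $0.00
Tennis racket $143.24: athletic equipment → 8% → $11.46
Wooden train set $32.44: toys and games, buyer-exempt → 0% → $0.00
Laptop $836.53: electronic goods, buyer-exempt → 0% → $0.00
Bluetooth speaker $100.45: electronic goods, buyer-exempt → 0% → $0.00
Phone case $19.63: general merchandise → 6.5% → $1.28
Total tax = $7.23 + $11.46 + $1.28 = $19.97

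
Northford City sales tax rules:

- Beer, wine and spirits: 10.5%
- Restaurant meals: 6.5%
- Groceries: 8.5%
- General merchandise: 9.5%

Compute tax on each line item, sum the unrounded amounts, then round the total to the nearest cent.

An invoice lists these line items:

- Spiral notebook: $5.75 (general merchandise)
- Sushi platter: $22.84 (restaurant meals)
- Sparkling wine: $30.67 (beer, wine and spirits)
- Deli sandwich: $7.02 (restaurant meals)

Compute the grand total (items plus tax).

Spiral notebook $5.75: general merchandise → 9.5% → $0.54625
Sushi platter $22.84: restaurant meals → 6.5% → $1.4846
Sparkling wine $30.67: beer, wine and spirits → 10.5% → $3.22035
Deli sandwich $7.02: restaurant meals → 6.5% → $0.4563
Subtotal = $66.28; unrounded tax = $5.7075 → $5.71; total due = $71.99

$71.99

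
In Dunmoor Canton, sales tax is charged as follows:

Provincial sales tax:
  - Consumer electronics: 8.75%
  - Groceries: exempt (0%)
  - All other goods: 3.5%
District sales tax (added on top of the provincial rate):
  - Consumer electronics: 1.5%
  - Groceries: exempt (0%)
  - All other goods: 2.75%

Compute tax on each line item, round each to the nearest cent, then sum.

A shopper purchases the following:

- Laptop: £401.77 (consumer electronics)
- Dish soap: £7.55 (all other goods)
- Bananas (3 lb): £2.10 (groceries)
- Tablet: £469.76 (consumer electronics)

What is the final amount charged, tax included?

Laptop £401.77: consumer electronics → 8.75% + 1.5% district = 10.25% → £41.18
Dish soap £7.55: all other goods → 3.5% + 2.75% district = 6.25% → £0.47
Bananas (3 lb) £2.10: groceries → 0% + 0% district = 0% → £0.00
Tablet £469.76: consumer electronics → 8.75% + 1.5% district = 10.25% → £48.15
Subtotal = £881.18; tax = £89.80; total due = £970.98

£970.98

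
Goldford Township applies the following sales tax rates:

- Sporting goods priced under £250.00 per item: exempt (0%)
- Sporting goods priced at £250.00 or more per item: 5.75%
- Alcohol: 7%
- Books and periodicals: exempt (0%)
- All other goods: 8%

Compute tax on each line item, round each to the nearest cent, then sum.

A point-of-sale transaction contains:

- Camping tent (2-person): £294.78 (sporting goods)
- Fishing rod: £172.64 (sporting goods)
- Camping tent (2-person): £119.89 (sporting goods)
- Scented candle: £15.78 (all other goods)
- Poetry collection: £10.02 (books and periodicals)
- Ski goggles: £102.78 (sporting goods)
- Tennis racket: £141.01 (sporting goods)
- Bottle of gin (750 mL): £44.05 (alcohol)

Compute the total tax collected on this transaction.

£21.29

Camping tent (2-person) £294.78: sporting goods, £250.00 or more → 5.75% → £16.95
Fishing rod £172.64: sporting goods, under £250.00 → 0% → £0.00
Camping tent (2-person) £119.89: sporting goods, under £250.00 → 0% → £0.00
Scented candle £15.78: all other goods → 8% → £1.26
Poetry collection £10.02: books and periodicals → 0% → £0.00
Ski goggles £102.78: sporting goods, under £250.00 → 0% → £0.00
Tennis racket £141.01: sporting goods, under £250.00 → 0% → £0.00
Bottle of gin (750 mL) £44.05: alcohol → 7% → £3.08
Total tax = £16.95 + £1.26 + £3.08 = £21.29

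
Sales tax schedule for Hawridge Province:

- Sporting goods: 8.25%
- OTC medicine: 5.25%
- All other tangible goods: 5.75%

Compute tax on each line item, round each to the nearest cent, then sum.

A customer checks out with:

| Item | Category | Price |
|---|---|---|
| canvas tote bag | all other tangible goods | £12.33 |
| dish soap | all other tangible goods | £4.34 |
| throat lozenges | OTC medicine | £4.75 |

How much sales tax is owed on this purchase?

Canvas tote bag £12.33: all other tangible goods → 5.75% → £0.71
Dish soap £4.34: all other tangible goods → 5.75% → £0.25
Throat lozenges £4.75: OTC medicine → 5.25% → £0.25
Total tax = £0.71 + £0.25 + £0.25 = £1.21

£1.21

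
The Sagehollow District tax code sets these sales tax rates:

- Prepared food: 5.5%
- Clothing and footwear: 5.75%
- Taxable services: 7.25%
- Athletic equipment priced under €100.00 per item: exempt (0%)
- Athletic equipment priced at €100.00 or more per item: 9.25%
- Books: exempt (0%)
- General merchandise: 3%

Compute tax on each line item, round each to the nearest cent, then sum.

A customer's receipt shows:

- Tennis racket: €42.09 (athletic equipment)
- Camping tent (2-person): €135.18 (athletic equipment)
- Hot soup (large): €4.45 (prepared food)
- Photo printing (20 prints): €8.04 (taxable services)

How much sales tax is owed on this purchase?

Tennis racket €42.09: athletic equipment, under €100.00 → 0% → €0.00
Camping tent (2-person) €135.18: athletic equipment, €100.00 or more → 9.25% → €12.50
Hot soup (large) €4.45: prepared food → 5.5% → €0.24
Photo printing (20 prints) €8.04: taxable services → 7.25% → €0.58
Total tax = €12.50 + €0.24 + €0.58 = €13.32

€13.32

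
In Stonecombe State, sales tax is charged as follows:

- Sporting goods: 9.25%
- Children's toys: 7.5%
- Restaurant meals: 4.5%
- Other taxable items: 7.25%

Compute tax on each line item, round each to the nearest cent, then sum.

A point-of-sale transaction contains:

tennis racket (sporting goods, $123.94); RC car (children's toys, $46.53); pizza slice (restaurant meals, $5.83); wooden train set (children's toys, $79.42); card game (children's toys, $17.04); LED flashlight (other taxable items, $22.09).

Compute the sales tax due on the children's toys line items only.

$10.73

RC car $46.53: children's toys → 7.5% → $3.49
Wooden train set $79.42: children's toys → 7.5% → $5.96
Card game $17.04: children's toys → 7.5% → $1.28
Tax on children's toys = $3.49 + $5.96 + $1.28 = $10.73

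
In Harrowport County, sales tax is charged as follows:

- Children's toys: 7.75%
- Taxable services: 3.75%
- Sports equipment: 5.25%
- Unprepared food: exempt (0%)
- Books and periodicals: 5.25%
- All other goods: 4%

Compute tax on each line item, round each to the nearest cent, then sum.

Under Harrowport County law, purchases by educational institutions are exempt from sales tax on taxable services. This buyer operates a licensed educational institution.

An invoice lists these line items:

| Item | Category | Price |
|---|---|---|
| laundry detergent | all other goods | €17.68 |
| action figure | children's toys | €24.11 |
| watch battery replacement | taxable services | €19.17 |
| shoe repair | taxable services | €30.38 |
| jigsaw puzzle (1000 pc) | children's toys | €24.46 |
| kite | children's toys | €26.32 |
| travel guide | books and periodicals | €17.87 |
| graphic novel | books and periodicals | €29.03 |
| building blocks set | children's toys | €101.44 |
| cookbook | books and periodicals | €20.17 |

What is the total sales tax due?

Laundry detergent €17.68: all other goods → 4% → €0.71
Action figure €24.11: children's toys → 7.75% → €1.87
Watch battery replacement €19.17: taxable services, buyer-exempt → 0% → €0.00
Shoe repair €30.38: taxable services, buyer-exempt → 0% → €0.00
Jigsaw puzzle (1000 pc) €24.46: children's toys → 7.75% → €1.90
Kite €26.32: children's toys → 7.75% → €2.04
Travel guide €17.87: books and periodicals → 5.25% → €0.94
Graphic novel €29.03: books and periodicals → 5.25% → €1.52
Building blocks set €101.44: children's toys → 7.75% → €7.86
Cookbook €20.17: books and periodicals → 5.25% → €1.06
Total tax = €0.71 + €1.87 + €1.90 + €2.04 + €0.94 + €1.52 + €7.86 + €1.06 = €17.90

€17.90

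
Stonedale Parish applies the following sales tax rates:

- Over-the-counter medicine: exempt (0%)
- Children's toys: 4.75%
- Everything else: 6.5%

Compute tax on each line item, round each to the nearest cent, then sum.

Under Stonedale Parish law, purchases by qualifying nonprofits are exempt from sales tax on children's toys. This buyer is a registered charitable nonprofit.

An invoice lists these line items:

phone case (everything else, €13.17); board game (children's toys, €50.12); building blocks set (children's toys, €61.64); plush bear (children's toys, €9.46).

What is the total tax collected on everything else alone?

€0.86

Phone case €13.17: everything else → 6.5% → €0.86
Tax on everything else = €0.86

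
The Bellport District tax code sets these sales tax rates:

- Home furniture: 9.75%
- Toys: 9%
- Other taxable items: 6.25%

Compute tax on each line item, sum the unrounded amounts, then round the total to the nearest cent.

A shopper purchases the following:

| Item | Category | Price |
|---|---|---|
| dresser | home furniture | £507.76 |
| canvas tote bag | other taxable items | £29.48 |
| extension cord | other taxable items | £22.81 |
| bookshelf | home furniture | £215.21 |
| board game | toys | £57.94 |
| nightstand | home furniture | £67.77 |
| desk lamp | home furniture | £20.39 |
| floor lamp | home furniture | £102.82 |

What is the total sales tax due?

Dresser £507.76: home furniture → 9.75% → £49.5066
Canvas tote bag £29.48: other taxable items → 6.25% → £1.8425
Extension cord £22.81: other taxable items → 6.25% → £1.425625
Bookshelf £215.21: home furniture → 9.75% → £20.982975
Board game £57.94: toys → 9% → £5.2146
Nightstand £67.77: home furniture → 9.75% → £6.607575
Desk lamp £20.39: home furniture → 9.75% → £1.988025
Floor lamp £102.82: home furniture → 9.75% → £10.02495
Unrounded tax sum = £97.59285 → £97.59

£97.59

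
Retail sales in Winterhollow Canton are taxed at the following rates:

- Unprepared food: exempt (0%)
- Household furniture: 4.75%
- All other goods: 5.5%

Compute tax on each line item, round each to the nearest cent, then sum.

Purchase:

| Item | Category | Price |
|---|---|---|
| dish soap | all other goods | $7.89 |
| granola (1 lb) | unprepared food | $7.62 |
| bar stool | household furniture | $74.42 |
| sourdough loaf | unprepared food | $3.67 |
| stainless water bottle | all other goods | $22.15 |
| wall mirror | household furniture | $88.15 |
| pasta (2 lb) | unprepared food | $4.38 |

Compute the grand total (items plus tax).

Dish soap $7.89: all other goods → 5.5% → $0.43
Granola (1 lb) $7.62: unprepared food → 0% → $0.00
Bar stool $74.42: household furniture → 4.75% → $3.53
Sourdough loaf $3.67: unprepared food → 0% → $0.00
Stainless water bottle $22.15: all other goods → 5.5% → $1.22
Wall mirror $88.15: household furniture → 4.75% → $4.19
Pasta (2 lb) $4.38: unprepared food → 0% → $0.00
Subtotal = $208.28; tax = $9.37; total due = $217.65

$217.65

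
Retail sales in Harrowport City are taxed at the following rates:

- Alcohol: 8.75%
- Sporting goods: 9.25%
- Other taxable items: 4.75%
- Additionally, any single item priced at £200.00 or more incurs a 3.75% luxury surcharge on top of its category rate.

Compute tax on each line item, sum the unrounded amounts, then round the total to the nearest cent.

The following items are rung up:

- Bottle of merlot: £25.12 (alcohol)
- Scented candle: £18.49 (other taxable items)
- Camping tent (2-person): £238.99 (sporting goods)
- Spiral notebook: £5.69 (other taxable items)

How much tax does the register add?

Bottle of merlot £25.12: alcohol → 8.75% → £2.198
Scented candle £18.49: other taxable items → 4.75% → £0.878275
Camping tent (2-person) £238.99: sporting goods → 9.25% + 3.75% surcharge = 13% → £31.0687
Spiral notebook £5.69: other taxable items → 4.75% → £0.270275
Unrounded tax sum = £34.41525 → £34.42

£34.42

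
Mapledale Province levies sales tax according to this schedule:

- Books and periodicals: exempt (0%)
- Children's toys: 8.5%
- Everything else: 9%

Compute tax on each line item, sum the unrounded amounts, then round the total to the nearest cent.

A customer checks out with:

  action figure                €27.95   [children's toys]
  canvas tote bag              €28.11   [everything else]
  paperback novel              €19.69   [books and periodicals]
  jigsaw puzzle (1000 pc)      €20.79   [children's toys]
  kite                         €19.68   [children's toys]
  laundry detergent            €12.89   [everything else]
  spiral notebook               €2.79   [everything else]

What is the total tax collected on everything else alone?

€3.94

Canvas tote bag €28.11: everything else → 9% → €2.5299
Laundry detergent €12.89: everything else → 9% → €1.1601
Spiral notebook €2.79: everything else → 9% → €0.2511
Tax on everything else: unrounded sum = €3.9411 → €3.94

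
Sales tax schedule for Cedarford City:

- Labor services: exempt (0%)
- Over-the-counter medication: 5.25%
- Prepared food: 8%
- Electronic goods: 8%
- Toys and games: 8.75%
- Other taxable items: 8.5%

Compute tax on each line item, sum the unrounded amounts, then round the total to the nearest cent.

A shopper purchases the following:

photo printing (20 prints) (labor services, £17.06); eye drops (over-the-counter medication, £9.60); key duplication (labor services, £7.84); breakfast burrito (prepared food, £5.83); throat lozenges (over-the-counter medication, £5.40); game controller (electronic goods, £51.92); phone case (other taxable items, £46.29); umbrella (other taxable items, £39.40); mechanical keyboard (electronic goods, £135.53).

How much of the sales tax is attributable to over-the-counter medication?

Eye drops £9.60: over-the-counter medication → 5.25% → £0.504
Throat lozenges £5.40: over-the-counter medication → 5.25% → £0.2835
Tax on over-the-counter medication: unrounded sum = £0.7875 → £0.79

£0.79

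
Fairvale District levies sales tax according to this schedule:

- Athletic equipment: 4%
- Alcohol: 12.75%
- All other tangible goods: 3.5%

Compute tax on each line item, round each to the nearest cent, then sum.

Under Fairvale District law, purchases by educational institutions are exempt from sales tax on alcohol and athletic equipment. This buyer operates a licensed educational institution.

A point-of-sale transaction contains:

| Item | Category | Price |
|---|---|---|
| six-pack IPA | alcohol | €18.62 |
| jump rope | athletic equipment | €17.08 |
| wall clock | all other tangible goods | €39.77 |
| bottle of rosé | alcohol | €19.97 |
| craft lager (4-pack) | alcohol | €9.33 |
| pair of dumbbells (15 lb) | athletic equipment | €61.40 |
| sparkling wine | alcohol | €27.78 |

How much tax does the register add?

€1.39

Six-pack IPA €18.62: alcohol, buyer-exempt → 0% → €0.00
Jump rope €17.08: athletic equipment, buyer-exempt → 0% → €0.00
Wall clock €39.77: all other tangible goods → 3.5% → €1.39
Bottle of rosé €19.97: alcohol, buyer-exempt → 0% → €0.00
Craft lager (4-pack) €9.33: alcohol, buyer-exempt → 0% → €0.00
Pair of dumbbells (15 lb) €61.40: athletic equipment, buyer-exempt → 0% → €0.00
Sparkling wine €27.78: alcohol, buyer-exempt → 0% → €0.00
Total tax = €1.39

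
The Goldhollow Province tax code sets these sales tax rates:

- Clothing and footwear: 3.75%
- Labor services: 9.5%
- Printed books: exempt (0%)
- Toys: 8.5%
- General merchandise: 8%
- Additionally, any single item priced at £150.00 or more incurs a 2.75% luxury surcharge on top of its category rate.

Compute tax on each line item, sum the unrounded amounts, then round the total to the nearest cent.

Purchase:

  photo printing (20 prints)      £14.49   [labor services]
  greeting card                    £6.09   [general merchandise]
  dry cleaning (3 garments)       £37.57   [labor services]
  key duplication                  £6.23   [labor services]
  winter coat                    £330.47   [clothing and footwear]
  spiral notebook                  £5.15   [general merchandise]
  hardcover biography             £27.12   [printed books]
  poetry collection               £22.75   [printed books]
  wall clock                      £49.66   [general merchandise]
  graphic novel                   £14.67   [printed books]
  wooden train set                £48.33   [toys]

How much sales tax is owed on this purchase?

£36.00

Photo printing (20 prints) £14.49: labor services → 9.5% → £1.37655
Greeting card £6.09: general merchandise → 8% → £0.4872
Dry cleaning (3 garments) £37.57: labor services → 9.5% → £3.56915
Key duplication £6.23: labor services → 9.5% → £0.59185
Winter coat £330.47: clothing and footwear → 3.75% + 2.75% surcharge = 6.5% → £21.48055
Spiral notebook £5.15: general merchandise → 8% → £0.412
Hardcover biography £27.12: printed books → 0% → £0.00
Poetry collection £22.75: printed books → 0% → £0.00
Wall clock £49.66: general merchandise → 8% → £3.9728
Graphic novel £14.67: printed books → 0% → £0.00
Wooden train set £48.33: toys → 8.5% → £4.10805
Unrounded tax sum = £35.99815 → £36.00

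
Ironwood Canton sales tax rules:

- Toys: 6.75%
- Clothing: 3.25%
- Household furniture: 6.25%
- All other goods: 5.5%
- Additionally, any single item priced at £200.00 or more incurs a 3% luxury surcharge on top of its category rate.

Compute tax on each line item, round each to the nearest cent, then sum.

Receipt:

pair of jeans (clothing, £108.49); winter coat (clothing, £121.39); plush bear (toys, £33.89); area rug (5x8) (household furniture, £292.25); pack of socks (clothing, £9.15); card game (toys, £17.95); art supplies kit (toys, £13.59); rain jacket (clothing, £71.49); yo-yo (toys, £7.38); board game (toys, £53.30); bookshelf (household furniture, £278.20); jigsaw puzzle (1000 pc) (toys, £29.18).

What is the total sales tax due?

Pair of jeans £108.49: clothing → 3.25% → £3.53
Winter coat £121.39: clothing → 3.25% → £3.95
Plush bear £33.89: toys → 6.75% → £2.29
Area rug (5x8) £292.25: household furniture → 6.25% + 3% surcharge = 9.25% → £27.03
Pack of socks £9.15: clothing → 3.25% → £0.30
Card game £17.95: toys → 6.75% → £1.21
Art supplies kit £13.59: toys → 6.75% → £0.92
Rain jacket £71.49: clothing → 3.25% → £2.32
Yo-yo £7.38: toys → 6.75% → £0.50
Board game £53.30: toys → 6.75% → £3.60
Bookshelf £278.20: household furniture → 6.25% + 3% surcharge = 9.25% → £25.73
Jigsaw puzzle (1000 pc) £29.18: toys → 6.75% → £1.97
Total tax = £3.53 + £3.95 + £2.29 + £27.03 + £0.30 + £1.21 + £0.92 + £2.32 + £0.50 + £3.60 + £25.73 + £1.97 = £73.35

£73.35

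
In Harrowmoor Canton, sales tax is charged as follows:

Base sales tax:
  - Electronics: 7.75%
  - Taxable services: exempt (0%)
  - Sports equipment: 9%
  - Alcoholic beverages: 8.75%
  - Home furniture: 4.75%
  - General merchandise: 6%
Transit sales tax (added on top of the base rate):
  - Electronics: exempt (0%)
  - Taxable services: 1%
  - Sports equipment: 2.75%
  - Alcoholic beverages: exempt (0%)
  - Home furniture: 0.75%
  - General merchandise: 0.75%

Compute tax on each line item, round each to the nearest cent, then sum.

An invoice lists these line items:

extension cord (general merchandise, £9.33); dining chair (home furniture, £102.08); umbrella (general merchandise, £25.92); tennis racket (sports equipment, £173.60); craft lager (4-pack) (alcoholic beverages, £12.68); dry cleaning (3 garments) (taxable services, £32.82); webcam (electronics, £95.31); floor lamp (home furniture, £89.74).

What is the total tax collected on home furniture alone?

Dining chair £102.08: home furniture → 4.75% + 0.75% transit = 5.5% → £5.61
Floor lamp £89.74: home furniture → 4.75% + 0.75% transit = 5.5% → £4.94
Tax on home furniture = £5.61 + £4.94 = £10.55

£10.55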